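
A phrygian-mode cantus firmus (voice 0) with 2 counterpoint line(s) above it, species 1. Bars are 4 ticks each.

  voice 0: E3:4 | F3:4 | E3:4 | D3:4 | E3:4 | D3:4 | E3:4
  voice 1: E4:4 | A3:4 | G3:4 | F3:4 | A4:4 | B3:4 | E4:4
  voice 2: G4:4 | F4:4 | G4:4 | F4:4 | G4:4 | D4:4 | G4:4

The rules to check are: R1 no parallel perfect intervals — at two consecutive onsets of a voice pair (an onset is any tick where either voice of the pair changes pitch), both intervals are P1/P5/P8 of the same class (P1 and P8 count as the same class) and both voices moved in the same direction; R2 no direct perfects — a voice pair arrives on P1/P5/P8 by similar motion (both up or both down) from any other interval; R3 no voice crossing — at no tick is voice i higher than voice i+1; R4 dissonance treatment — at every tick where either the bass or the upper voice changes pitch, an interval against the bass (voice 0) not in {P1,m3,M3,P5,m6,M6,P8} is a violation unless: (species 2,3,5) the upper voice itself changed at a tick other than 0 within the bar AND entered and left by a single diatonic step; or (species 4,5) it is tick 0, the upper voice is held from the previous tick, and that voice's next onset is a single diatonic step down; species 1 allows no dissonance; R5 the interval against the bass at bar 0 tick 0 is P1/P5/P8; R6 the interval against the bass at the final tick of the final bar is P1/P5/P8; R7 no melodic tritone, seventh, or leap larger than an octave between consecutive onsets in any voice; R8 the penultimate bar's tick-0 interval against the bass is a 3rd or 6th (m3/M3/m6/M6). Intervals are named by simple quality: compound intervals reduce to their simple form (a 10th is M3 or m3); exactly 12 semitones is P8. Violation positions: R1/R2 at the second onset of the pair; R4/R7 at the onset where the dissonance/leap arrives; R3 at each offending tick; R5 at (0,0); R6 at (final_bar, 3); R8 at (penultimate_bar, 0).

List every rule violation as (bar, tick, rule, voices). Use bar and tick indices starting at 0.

(0, 0, R5, (0, 2))
(3, 0, R1, (1, 2))
(4, 0, R3, (1, 2))
(4, 0, R4, (0, 1))
(4, 0, R7, (1,))
(4, 1, R3, (1, 2))
(4, 2, R3, (1, 2))
(4, 3, R3, (1, 2))
(5, 0, R2, (0, 2))
(5, 0, R7, (1,))
(5, 0, R8, (0, 2))
(6, 0, R2, (0, 1))
(6, 3, R6, (0, 2))

bar 0: v0=E3 v1=E4 v2=G4 downbeat m3
bar 1: v0=F3 v1=A3 v2=F4 downbeat P8
bar 2: v0=E3 v1=G3 v2=G4 downbeat m3
bar 3: v0=D3 v1=F3 v2=F4 downbeat m3
bar 4: v0=E3 v1=A4 v2=G4 downbeat m3
bar 5: v0=D3 v1=B3 v2=D4 downbeat P8
bar 6: v0=E3 v1=E4 v2=G4 downbeat m3
  -> R5 @ bar 0 tick 0 v(0, 2): opens on m3
  -> R1 @ bar 3 tick 0 v(1, 2): G3/G4 P8 -> F3/F4 P8 similar
  -> R3 @ bar 4 tick 0 v(1, 2): A4 above G4
  -> R4 @ bar 4 tick 0 v(0, 1): E3/A4 P4 untreated
  -> R7 @ bar 4 tick 0 v(1,): F3->A4 leap 16st
  -> R3 @ bar 4 tick 1 v(1, 2): A4 above G4
  -> R3 @ bar 4 tick 2 v(1, 2): A4 above G4
  -> R3 @ bar 4 tick 3 v(1, 2): A4 above G4
  -> R2 @ bar 5 tick 0 v(0, 2): E3/G4 m3 -> D3/D4 P8 similar
  -> R7 @ bar 5 tick 0 v(1,): A4->B3 leap 10st
  -> R8 @ bar 5 tick 0 v(0, 2): penult P8 not 3rd/6th
  -> R2 @ bar 6 tick 0 v(0, 1): D3/B3 M6 -> E3/E4 P8 similar
  -> R6 @ bar 6 tick 3 v(0, 2): closes on m3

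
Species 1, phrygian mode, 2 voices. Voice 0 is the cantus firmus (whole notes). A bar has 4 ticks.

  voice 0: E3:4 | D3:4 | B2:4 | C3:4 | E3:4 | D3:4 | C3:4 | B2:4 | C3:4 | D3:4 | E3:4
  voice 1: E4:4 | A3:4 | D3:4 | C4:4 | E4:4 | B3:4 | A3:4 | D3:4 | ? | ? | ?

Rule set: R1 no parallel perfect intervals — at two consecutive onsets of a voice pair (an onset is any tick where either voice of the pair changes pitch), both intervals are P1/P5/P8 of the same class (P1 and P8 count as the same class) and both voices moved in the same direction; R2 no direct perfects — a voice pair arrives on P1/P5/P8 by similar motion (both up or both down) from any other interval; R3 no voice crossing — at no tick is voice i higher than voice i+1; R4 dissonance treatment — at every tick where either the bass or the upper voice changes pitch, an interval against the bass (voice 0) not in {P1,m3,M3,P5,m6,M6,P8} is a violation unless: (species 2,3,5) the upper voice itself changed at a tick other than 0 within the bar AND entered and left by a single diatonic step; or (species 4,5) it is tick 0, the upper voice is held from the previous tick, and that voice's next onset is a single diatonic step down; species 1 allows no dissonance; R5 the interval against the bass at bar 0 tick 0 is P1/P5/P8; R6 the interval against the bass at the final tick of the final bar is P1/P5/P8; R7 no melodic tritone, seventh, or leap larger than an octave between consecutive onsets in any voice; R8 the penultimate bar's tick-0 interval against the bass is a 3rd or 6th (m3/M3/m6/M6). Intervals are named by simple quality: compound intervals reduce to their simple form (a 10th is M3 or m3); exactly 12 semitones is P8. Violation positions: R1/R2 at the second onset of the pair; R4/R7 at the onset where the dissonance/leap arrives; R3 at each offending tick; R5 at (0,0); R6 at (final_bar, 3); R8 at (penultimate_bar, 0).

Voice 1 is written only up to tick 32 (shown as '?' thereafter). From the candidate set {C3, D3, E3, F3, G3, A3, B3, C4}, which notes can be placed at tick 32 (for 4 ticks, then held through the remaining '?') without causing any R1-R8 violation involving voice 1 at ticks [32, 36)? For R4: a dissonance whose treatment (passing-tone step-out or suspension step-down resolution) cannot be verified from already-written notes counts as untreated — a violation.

{A3, C3, E3}

C3: legal
D3: violates R4
E3: legal
F3: violates R4
G3: violates R2
A3: legal
B3: violates R4
C4: violates R2,R7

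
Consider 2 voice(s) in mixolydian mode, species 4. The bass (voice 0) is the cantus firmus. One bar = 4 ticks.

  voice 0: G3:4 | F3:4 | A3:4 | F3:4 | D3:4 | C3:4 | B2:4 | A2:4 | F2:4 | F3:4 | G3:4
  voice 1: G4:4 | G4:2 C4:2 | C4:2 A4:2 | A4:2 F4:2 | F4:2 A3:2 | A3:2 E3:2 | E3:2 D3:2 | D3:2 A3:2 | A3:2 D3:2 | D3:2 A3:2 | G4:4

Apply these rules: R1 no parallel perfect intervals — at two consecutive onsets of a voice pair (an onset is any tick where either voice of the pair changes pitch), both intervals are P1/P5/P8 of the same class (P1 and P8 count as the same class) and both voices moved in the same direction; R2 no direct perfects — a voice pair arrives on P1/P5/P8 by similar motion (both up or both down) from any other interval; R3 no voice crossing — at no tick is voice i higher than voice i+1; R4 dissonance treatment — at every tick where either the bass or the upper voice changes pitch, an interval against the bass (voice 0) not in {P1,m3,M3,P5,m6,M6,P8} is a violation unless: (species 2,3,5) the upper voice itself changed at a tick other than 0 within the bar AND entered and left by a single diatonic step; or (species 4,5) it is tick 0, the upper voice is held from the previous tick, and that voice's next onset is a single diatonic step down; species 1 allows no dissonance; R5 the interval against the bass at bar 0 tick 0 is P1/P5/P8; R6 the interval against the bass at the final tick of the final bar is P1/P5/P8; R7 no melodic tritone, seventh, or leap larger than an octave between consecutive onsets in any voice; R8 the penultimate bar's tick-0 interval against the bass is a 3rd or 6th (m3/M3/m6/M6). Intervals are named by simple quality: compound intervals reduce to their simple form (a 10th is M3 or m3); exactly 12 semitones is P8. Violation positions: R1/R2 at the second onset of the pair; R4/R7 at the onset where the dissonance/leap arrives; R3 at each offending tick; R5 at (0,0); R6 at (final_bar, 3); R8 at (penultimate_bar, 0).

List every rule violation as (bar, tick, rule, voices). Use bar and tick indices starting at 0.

(1, 0, R4, (0, 1))
(7, 0, R4, (0, 1))
(9, 0, R3, (0, 1))
(9, 1, R3, (0, 1))
(10, 0, R2, (0, 1))
(10, 0, R7, (1,))

bar 0: v0=G3 v1=G4 downbeat P8
bar 1: v0=F3 v1=G4 downbeat M2
bar 2: v0=A3 v1=C4 downbeat m3
bar 3: v0=F3 v1=A4 downbeat M3
bar 4: v0=D3 v1=F4 downbeat m3
bar 5: v0=C3 v1=A3 downbeat M6
bar 6: v0=B2 v1=E3 downbeat P4
bar 7: v0=A2 v1=D3 downbeat P4
bar 8: v0=F2 v1=A3 downbeat M3
bar 9: v0=F3 v1=D3 downbeat m3
bar 10: v0=G3 v1=G4 downbeat P8
  -> R4 @ bar 1 tick 0 v(0, 1): F3/G4 M2 untreated
  -> R4 @ bar 7 tick 0 v(0, 1): A2/D3 P4 untreated
  -> R3 @ bar 9 tick 0 v(0, 1): F3 above D3
  -> R3 @ bar 9 tick 1 v(0, 1): F3 above D3
  -> R2 @ bar 10 tick 0 v(0, 1): F3/A3 M3 -> G3/G4 P8 similar
  -> R7 @ bar 10 tick 0 v(1,): A3->G4 leap 10st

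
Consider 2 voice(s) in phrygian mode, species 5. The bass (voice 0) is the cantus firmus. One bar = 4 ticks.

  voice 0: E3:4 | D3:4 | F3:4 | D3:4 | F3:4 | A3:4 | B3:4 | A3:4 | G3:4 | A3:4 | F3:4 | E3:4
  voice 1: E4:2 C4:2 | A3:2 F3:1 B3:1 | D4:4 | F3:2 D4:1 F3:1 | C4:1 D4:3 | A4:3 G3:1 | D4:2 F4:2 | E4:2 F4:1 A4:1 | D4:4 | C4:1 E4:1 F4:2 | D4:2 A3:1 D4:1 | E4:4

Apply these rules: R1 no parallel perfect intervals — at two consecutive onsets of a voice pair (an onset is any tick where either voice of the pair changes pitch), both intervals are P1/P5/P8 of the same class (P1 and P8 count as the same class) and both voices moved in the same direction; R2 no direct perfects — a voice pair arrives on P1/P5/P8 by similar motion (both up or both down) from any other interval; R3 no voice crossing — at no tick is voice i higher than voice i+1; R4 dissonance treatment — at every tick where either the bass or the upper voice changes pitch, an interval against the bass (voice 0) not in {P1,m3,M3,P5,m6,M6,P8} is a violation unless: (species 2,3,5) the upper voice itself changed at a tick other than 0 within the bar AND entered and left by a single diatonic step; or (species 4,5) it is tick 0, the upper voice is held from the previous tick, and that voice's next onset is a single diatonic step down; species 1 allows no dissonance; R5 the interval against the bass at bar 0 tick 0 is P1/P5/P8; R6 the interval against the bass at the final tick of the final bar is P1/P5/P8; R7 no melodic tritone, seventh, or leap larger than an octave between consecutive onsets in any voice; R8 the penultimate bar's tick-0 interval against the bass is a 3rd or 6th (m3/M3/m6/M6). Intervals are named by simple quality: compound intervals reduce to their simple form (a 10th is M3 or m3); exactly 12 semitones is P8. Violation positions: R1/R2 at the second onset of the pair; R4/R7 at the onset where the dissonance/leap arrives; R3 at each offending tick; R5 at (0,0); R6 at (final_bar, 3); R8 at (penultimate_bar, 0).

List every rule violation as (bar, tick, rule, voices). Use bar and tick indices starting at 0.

bar 0: v0=E3 v1=E4 downbeat P8
bar 1: v0=D3 v1=A3 downbeat P5
bar 2: v0=F3 v1=D4 downbeat M6
bar 3: v0=D3 v1=F3 downbeat m3
bar 4: v0=F3 v1=C4 downbeat P5
bar 5: v0=A3 v1=A4 downbeat P8
bar 6: v0=B3 v1=D4 downbeat m3
bar 7: v0=A3 v1=E4 downbeat P5
bar 8: v0=G3 v1=D4 downbeat P5
bar 9: v0=A3 v1=C4 downbeat m3
bar 10: v0=F3 v1=D4 downbeat M6
bar 11: v0=E3 v1=E4 downbeat P8
  -> R2 @ bar 1 tick 0 v(0, 1): E3/C4 m6 -> D3/A3 P5 similar
  -> R7 @ bar 1 tick 3 v(1,): F3->B3 leap 6st
  -> R2 @ bar 4 tick 0 v(0, 1): D3/F3 m3 -> F3/C4 P5 similar
  -> R2 @ bar 5 tick 0 v(0, 1): F3/D4 M6 -> A3/A4 P8 similar
  -> R3 @ bar 5 tick 3 v(0, 1): A3 above G3
  -> R4 @ bar 5 tick 3 v(0, 1): A3/G3 M2 untreated
  -> R7 @ bar 5 tick 3 v(1,): A4->G3 leap 14st
  -> R4 @ bar 6 tick 2 v(0, 1): B3/F4 TT untreated
  -> R2 @ bar 7 tick 0 v(0, 1): B3/F4 TT -> A3/E4 P5 similar
  -> R2 @ bar 8 tick 0 v(0, 1): A3/A4 P8 -> G3/D4 P5 similar

(1, 0, R2, (0, 1))
(1, 3, R7, (1,))
(4, 0, R2, (0, 1))
(5, 0, R2, (0, 1))
(5, 3, R3, (0, 1))
(5, 3, R4, (0, 1))
(5, 3, R7, (1,))
(6, 2, R4, (0, 1))
(7, 0, R2, (0, 1))
(8, 0, R2, (0, 1))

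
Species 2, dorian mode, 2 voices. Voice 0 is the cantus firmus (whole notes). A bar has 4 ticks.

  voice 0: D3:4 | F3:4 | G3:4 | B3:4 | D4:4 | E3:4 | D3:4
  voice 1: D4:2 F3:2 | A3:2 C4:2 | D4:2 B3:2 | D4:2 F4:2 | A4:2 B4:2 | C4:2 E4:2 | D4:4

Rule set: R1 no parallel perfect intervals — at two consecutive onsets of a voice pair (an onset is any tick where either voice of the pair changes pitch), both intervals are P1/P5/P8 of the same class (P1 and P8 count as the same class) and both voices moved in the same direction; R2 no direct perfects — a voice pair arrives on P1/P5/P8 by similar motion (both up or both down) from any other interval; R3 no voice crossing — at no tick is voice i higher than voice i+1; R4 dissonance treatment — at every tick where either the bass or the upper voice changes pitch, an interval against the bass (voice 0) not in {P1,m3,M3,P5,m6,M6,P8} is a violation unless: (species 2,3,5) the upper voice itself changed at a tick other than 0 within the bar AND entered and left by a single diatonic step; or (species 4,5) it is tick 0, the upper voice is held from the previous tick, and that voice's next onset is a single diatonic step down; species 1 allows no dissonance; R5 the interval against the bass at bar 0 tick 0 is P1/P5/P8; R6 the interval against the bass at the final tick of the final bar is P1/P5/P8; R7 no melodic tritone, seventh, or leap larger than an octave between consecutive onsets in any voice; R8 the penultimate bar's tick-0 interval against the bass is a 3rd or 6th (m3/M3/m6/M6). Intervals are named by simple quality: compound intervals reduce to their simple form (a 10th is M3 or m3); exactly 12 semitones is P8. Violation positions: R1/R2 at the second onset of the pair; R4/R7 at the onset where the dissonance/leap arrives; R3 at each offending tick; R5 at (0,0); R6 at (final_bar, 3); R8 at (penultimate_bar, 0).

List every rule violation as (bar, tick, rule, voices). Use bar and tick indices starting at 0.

bar 0: v0=D3 v1=D4 downbeat P8
bar 1: v0=F3 v1=A3 downbeat M3
bar 2: v0=G3 v1=D4 downbeat P5
bar 3: v0=B3 v1=D4 downbeat m3
bar 4: v0=D4 v1=A4 downbeat P5
bar 5: v0=E3 v1=C4 downbeat m6
bar 6: v0=D3 v1=D4 downbeat P8
  -> R1 @ bar 2 tick 0 v(0, 1): F3/C4 P5 -> G3/D4 P5 similar
  -> R4 @ bar 3 tick 2 v(0, 1): B3/F4 TT untreated
  -> R2 @ bar 4 tick 0 v(0, 1): B3/F4 TT -> D4/A4 P5 similar
  -> R7 @ bar 5 tick 0 v(0,): D4->E3 leap 10st
  -> R7 @ bar 5 tick 0 v(1,): B4->C4 leap 11st
  -> R1 @ bar 6 tick 0 v(0, 1): E3/E4 P8 -> D3/D4 P8 similar

(2, 0, R1, (0, 1))
(3, 2, R4, (0, 1))
(4, 0, R2, (0, 1))
(5, 0, R7, (0,))
(5, 0, R7, (1,))
(6, 0, R1, (0, 1))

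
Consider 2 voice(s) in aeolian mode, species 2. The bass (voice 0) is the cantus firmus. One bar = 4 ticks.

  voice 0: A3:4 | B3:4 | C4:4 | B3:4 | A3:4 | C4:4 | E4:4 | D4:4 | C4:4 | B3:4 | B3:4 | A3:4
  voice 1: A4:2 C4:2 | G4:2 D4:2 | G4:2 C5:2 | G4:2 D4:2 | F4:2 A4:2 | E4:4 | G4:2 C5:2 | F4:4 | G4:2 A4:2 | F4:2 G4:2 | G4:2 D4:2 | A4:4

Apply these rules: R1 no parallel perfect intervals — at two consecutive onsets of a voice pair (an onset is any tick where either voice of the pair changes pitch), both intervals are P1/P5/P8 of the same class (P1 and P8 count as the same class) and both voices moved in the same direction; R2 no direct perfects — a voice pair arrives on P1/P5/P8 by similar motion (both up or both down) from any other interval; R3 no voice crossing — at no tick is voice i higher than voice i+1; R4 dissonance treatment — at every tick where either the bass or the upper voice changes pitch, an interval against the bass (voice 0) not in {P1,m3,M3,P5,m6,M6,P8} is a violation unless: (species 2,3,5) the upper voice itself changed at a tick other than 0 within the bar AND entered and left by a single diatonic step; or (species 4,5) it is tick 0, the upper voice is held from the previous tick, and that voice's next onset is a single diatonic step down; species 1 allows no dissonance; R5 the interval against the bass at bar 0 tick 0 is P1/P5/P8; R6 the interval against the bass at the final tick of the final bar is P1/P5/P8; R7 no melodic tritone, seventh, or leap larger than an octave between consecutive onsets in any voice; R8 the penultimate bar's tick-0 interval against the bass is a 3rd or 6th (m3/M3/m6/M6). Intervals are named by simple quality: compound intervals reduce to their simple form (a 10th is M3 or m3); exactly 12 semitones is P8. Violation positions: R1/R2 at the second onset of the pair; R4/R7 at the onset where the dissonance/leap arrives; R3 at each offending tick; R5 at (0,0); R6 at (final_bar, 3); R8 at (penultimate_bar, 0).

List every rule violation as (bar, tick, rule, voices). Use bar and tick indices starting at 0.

bar 0: v0=A3 v1=A4 downbeat P8
bar 1: v0=B3 v1=G4 downbeat m6
bar 2: v0=C4 v1=G4 downbeat P5
bar 3: v0=B3 v1=G4 downbeat m6
bar 4: v0=A3 v1=F4 downbeat m6
bar 5: v0=C4 v1=E4 downbeat M3
bar 6: v0=E4 v1=G4 downbeat m3
bar 7: v0=D4 v1=F4 downbeat m3
bar 8: v0=C4 v1=G4 downbeat P5
bar 9: v0=B3 v1=F4 downbeat TT
bar 10: v0=B3 v1=G4 downbeat m6
bar 11: v0=A3 v1=A4 downbeat P8
  -> R2 @ bar 2 tick 0 v(0, 1): B3/D4 m3 -> C4/G4 P5 similar
  -> R4 @ bar 9 tick 0 v(0, 1): B3/F4 TT untreated

(2, 0, R2, (0, 1))
(9, 0, R4, (0, 1))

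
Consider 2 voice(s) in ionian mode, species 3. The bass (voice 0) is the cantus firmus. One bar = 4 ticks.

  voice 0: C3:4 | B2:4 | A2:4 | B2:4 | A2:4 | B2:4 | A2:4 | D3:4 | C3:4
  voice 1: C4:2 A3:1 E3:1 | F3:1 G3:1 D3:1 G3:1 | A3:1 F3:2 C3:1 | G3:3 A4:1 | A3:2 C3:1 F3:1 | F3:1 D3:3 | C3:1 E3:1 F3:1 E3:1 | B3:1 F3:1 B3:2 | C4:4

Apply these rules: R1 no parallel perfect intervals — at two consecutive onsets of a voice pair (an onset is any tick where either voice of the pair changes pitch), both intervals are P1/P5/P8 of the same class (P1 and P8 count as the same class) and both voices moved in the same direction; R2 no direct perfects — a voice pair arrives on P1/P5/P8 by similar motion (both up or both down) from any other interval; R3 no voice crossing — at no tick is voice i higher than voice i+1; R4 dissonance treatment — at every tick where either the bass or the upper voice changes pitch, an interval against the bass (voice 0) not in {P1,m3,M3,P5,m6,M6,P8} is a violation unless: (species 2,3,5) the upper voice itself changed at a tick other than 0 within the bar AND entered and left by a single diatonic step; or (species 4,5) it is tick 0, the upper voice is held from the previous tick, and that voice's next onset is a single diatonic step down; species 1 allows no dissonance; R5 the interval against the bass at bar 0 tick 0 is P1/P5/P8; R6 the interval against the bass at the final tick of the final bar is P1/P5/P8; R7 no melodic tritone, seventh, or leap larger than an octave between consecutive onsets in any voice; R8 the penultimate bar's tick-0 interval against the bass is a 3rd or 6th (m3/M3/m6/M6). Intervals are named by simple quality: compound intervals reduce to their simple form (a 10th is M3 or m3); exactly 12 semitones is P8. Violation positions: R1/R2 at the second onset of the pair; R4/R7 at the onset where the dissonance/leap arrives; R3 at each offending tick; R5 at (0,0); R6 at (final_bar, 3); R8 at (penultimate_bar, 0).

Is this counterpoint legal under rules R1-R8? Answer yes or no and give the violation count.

bar 0: v0=C3 v1=C4 (P8)
bar 1: v0=B2 v1=F3 (TT)
bar 2: v0=A2 v1=A3 (P8)
bar 3: v0=B2 v1=G3 (m6)
bar 4: v0=A2 v1=A3 (P8)
bar 5: v0=B2 v1=F3 (TT)
bar 6: v0=A2 v1=C3 (m3)
bar 7: v0=D3 v1=B3 (M6)
bar 8: v0=C3 v1=C4 (P8)
  R4 @ bar1.0: B2/F3 TT untreated
  R4 @ bar3.3: B2/A4 m7 untreated
  R7 @ bar3.3: G3->A4 leap 14st
  R2 @ bar4.0: B2/A4 m7 -> A2/A3 P8 similar
  R4 @ bar5.0: B2/F3 TT untreated
  R7 @ bar7.1: B3->F3 leap 6st
  R7 @ bar7.2: F3->B3 leap 6st

No (7 violations)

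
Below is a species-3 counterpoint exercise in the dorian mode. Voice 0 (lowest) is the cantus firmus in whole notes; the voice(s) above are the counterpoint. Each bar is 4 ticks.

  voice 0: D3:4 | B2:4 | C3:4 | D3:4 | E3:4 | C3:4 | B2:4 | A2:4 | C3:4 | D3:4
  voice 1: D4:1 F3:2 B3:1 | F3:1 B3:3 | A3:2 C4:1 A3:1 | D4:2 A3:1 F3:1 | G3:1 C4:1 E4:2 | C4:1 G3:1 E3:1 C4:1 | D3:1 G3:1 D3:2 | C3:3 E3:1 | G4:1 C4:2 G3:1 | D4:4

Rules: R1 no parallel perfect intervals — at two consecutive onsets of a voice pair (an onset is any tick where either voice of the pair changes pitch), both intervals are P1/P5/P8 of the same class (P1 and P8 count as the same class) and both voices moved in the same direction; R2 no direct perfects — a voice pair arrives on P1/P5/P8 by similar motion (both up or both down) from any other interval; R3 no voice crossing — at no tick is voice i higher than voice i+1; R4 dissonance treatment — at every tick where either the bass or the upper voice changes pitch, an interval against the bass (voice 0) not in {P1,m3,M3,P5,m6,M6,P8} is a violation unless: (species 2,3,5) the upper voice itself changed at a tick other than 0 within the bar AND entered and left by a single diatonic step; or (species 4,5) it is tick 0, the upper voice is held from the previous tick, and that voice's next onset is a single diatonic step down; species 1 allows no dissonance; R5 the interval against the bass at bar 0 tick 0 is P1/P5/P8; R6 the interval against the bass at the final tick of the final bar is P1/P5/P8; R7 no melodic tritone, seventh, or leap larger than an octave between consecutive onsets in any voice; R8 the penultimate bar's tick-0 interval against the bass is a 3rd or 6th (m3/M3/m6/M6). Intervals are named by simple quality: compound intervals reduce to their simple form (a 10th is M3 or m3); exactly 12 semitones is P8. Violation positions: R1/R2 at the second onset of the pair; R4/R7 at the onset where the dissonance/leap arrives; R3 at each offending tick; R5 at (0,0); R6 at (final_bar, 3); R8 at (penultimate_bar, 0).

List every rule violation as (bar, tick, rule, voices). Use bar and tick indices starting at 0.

(0, 3, R7, (1,))
(1, 0, R4, (0, 1))
(1, 0, R7, (1,))
(1, 1, R7, (1,))
(3, 0, R2, (0, 1))
(5, 0, R1, (0, 1))
(6, 0, R7, (1,))
(8, 0, R1, (0, 1))
(8, 0, R7, (1,))
(8, 0, R8, (0, 1))
(9, 0, R2, (0, 1))

bar 0: v0=D3 v1=D4 downbeat P8
bar 1: v0=B2 v1=F3 downbeat TT
bar 2: v0=C3 v1=A3 downbeat M6
bar 3: v0=D3 v1=D4 downbeat P8
bar 4: v0=E3 v1=G3 downbeat m3
bar 5: v0=C3 v1=C4 downbeat P8
bar 6: v0=B2 v1=D3 downbeat m3
bar 7: v0=A2 v1=C3 downbeat m3
bar 8: v0=C3 v1=G4 downbeat P5
bar 9: v0=D3 v1=D4 downbeat P8
  -> R7 @ bar 0 tick 3 v(1,): F3->B3 leap 6st
  -> R4 @ bar 1 tick 0 v(0, 1): B2/F3 TT untreated
  -> R7 @ bar 1 tick 0 v(1,): B3->F3 leap 6st
  -> R7 @ bar 1 tick 1 v(1,): F3->B3 leap 6st
  -> R2 @ bar 3 tick 0 v(0, 1): C3/A3 M6 -> D3/D4 P8 similar
  -> R1 @ bar 5 tick 0 v(0, 1): E3/E4 P8 -> C3/C4 P8 similar
  -> R7 @ bar 6 tick 0 v(1,): C4->D3 leap 10st
  -> R1 @ bar 8 tick 0 v(0, 1): A2/E3 P5 -> C3/G4 P5 similar
  -> R7 @ bar 8 tick 0 v(1,): E3->G4 leap 15st
  -> R8 @ bar 8 tick 0 v(0, 1): penult P5 not 3rd/6th
  -> R2 @ bar 9 tick 0 v(0, 1): C3/G3 P5 -> D3/D4 P8 similar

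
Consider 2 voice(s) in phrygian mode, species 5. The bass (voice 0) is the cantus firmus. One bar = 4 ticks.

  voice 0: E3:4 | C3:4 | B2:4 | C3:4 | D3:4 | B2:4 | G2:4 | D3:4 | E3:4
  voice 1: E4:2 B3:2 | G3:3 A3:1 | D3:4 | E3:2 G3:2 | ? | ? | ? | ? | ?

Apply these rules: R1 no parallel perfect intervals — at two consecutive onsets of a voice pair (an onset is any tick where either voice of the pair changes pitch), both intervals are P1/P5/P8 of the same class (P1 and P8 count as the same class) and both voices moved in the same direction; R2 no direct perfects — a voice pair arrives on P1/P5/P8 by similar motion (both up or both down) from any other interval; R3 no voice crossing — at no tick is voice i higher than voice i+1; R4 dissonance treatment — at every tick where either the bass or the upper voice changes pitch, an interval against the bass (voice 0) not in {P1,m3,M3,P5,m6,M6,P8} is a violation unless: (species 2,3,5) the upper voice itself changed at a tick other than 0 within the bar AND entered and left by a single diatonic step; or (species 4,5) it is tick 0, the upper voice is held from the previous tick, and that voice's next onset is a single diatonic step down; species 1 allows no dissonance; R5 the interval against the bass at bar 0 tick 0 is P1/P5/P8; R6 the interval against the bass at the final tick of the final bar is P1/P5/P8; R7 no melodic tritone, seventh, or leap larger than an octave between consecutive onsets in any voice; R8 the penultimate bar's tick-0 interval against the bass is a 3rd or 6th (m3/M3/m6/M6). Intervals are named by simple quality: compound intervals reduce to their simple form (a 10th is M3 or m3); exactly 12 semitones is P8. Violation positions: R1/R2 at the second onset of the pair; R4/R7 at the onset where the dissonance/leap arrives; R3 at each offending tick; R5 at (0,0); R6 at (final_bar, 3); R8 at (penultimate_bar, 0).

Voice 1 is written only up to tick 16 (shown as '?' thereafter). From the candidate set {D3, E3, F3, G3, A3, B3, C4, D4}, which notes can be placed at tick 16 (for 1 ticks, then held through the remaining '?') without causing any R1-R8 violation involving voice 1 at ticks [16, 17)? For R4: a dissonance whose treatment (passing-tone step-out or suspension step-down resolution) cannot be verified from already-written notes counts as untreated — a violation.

D3: legal
E3: violates R4
F3: legal
G3: violates R4
A3: violates R1
B3: legal
C4: violates R4
D4: violates R2

{B3, D3, F3}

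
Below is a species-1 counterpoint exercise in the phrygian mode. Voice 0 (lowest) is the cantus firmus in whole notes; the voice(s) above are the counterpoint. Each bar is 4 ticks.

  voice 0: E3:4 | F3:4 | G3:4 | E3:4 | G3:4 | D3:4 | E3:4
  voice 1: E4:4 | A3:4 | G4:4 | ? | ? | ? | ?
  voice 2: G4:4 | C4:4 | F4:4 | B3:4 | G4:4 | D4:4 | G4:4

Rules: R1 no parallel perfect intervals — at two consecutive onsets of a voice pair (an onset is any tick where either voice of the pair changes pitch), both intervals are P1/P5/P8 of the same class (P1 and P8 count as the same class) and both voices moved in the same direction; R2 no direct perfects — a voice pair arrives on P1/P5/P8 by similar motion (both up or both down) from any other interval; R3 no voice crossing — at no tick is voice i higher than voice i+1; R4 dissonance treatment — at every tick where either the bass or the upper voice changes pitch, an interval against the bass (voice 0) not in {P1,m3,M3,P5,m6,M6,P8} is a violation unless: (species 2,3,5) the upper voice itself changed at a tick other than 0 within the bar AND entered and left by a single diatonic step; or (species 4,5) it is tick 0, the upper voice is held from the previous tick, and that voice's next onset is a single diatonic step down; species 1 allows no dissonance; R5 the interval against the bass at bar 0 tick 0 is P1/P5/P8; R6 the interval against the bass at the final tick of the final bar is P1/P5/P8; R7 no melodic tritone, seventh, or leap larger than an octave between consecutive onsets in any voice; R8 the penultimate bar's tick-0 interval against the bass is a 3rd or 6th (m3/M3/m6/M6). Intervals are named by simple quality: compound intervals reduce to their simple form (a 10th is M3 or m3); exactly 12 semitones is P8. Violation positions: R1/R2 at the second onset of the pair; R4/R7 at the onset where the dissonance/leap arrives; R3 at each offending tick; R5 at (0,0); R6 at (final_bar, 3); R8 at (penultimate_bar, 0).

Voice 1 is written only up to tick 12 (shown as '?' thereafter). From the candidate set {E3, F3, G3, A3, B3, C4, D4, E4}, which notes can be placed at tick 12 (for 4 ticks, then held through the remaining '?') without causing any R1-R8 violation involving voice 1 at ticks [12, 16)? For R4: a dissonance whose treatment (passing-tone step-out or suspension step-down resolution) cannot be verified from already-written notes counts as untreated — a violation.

{G3}

E3: violates R1,R2,R7
F3: violates R4,R7
G3: legal
A3: violates R4,R7
B3: violates R2
C4: violates R3
D4: violates R3,R4
E4: violates R1,R3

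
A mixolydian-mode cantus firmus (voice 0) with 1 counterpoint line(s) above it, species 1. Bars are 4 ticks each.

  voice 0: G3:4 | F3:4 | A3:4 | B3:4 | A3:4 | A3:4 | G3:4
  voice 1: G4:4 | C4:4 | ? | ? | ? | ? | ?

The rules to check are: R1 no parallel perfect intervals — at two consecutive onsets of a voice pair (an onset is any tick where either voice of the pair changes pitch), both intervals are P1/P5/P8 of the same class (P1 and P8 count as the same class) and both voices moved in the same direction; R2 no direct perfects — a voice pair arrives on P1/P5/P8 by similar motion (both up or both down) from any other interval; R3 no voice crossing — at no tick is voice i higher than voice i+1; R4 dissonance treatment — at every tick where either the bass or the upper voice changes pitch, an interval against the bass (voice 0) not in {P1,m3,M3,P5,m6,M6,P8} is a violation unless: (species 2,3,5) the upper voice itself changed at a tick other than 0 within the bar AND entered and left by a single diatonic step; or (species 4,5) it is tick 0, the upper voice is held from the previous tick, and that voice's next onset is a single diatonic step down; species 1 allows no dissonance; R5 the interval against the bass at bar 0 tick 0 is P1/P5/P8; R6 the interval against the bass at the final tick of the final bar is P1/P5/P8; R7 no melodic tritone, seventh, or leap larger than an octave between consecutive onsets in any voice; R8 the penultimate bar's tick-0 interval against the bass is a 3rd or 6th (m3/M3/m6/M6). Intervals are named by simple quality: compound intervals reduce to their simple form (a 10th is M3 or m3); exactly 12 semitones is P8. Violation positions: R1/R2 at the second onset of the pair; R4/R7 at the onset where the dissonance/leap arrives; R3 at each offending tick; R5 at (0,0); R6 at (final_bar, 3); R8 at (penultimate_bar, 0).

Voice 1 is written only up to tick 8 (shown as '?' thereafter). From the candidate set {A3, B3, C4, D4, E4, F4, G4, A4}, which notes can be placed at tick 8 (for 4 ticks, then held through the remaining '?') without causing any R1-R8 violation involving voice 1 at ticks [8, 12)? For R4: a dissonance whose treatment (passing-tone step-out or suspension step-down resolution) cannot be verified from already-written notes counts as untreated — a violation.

A3: legal
B3: violates R4
C4: legal
D4: violates R4
E4: violates R1
F4: legal
G4: violates R4
A4: violates R2

{A3, C4, F4}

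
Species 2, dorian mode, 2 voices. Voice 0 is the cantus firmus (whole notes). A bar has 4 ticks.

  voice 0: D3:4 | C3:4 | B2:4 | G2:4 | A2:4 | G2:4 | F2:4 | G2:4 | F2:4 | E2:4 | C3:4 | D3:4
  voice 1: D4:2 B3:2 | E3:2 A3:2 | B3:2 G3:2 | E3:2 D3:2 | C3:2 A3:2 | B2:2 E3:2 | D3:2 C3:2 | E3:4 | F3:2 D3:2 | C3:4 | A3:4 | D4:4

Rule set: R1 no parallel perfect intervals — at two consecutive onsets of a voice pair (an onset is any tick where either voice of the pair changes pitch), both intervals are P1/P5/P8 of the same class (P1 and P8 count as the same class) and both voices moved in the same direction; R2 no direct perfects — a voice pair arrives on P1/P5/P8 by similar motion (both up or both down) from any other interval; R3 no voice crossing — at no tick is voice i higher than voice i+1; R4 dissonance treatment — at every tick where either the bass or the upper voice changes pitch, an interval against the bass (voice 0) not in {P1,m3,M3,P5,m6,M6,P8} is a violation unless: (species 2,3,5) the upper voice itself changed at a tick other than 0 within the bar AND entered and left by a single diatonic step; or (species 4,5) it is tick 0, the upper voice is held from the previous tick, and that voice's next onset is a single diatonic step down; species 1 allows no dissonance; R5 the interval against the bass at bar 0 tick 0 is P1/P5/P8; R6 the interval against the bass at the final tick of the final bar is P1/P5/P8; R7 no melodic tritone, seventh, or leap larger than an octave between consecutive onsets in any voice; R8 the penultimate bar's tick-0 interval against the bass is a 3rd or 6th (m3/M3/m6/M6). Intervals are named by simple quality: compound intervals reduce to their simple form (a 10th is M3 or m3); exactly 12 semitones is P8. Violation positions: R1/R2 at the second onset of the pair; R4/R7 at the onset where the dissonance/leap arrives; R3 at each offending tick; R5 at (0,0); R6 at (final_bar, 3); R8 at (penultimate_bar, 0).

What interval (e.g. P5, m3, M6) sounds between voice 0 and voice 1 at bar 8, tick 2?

M6

voice 0=F2 voice 1=D3 -> M6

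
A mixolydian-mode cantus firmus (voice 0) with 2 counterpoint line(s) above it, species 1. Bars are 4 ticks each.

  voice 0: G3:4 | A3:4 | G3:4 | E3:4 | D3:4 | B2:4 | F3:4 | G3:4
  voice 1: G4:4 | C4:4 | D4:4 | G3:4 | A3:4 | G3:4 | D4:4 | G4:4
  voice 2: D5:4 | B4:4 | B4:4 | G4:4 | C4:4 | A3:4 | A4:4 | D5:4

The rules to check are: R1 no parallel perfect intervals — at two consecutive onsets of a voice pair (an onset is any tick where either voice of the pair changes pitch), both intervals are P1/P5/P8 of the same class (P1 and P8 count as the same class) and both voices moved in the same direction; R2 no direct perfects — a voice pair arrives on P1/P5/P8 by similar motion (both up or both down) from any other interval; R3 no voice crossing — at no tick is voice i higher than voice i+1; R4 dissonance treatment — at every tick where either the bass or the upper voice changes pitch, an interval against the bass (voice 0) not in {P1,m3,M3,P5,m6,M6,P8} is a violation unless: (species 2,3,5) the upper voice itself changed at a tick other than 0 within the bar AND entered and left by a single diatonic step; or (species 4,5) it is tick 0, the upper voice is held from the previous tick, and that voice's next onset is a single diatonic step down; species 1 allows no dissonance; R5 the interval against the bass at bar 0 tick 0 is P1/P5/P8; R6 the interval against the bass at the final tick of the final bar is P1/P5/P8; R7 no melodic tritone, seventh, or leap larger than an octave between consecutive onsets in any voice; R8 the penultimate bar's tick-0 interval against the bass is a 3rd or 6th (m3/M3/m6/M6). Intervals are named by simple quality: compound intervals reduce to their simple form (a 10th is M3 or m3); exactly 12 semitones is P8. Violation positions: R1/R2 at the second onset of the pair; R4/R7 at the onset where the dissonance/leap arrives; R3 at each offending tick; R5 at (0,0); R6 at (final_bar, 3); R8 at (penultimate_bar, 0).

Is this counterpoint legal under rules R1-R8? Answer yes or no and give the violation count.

No (9 violations)

bar 0: v0=G3 v1=G4 v2=D5 (P5)
bar 1: v0=A3 v1=C4 v2=B4 (M2)
bar 2: v0=G3 v1=D4 v2=B4 (M3)
bar 3: v0=E3 v1=G3 v2=G4 (m3)
bar 4: v0=D3 v1=A3 v2=C4 (m7)
bar 5: v0=B2 v1=G3 v2=A3 (m7)
bar 6: v0=F3 v1=D4 v2=A4 (M3)
bar 7: v0=G3 v1=G4 v2=D5 (P5)
  R4 @ bar1.0: A3/B4 M2 untreated
  R2 @ bar3.0: D4/B4 M6 -> G3/G4 P8 similar
  R4 @ bar4.0: D3/C4 m7 untreated
  R4 @ bar5.0: B2/A3 m7 untreated
  R2 @ bar6.0: G3/A3 M2 -> D4/A4 P5 similar
  R7 @ bar6.0: B2->F3 leap 6st
  R1 @ bar7.0: D4/A4 P5 -> G4/D5 P5 similar
  R2 @ bar7.0: F3/D4 M6 -> G3/G4 P8 similar
  R2 @ bar7.0: F3/A4 M3 -> G3/D5 P5 similar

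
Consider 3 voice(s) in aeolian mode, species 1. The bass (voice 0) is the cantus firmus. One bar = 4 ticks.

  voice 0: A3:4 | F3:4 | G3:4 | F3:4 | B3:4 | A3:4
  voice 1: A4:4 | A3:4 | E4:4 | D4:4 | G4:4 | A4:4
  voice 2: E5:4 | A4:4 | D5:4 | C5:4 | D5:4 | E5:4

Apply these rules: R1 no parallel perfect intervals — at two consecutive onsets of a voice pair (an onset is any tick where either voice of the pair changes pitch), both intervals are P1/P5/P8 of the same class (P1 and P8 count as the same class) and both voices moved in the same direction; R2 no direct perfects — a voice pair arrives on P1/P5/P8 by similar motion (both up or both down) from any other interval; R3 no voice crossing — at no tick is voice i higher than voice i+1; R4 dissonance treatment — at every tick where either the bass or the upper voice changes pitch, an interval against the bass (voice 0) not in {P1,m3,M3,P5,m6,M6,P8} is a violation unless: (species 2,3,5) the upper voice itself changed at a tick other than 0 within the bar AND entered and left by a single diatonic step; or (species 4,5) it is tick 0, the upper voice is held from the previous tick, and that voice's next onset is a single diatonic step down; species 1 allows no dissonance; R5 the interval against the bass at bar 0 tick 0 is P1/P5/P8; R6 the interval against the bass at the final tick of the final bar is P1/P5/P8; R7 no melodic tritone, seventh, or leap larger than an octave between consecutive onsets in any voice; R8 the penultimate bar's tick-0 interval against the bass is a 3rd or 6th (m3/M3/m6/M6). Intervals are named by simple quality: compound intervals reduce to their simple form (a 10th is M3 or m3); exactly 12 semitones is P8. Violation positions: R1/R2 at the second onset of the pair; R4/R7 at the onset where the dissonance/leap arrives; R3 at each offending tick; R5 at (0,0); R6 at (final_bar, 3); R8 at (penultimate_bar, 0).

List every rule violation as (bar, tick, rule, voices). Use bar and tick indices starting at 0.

(1, 0, R2, (1, 2))
(2, 0, R2, (0, 2))
(3, 0, R1, (0, 2))
(4, 0, R2, (1, 2))
(4, 0, R7, (0,))
(5, 0, R1, (1, 2))

bar 0: v0=A3 v1=A4 v2=E5 downbeat P5
bar 1: v0=F3 v1=A3 v2=A4 downbeat M3
bar 2: v0=G3 v1=E4 v2=D5 downbeat P5
bar 3: v0=F3 v1=D4 v2=C5 downbeat P5
bar 4: v0=B3 v1=G4 v2=D5 downbeat m3
bar 5: v0=A3 v1=A4 v2=E5 downbeat P5
  -> R2 @ bar 1 tick 0 v(1, 2): A4/E5 P5 -> A3/A4 P8 similar
  -> R2 @ bar 2 tick 0 v(0, 2): F3/A4 M3 -> G3/D5 P5 similar
  -> R1 @ bar 3 tick 0 v(0, 2): G3/D5 P5 -> F3/C5 P5 similar
  -> R2 @ bar 4 tick 0 v(1, 2): D4/C5 m7 -> G4/D5 P5 similar
  -> R7 @ bar 4 tick 0 v(0,): F3->B3 leap 6st
  -> R1 @ bar 5 tick 0 v(1, 2): G4/D5 P5 -> A4/E5 P5 similar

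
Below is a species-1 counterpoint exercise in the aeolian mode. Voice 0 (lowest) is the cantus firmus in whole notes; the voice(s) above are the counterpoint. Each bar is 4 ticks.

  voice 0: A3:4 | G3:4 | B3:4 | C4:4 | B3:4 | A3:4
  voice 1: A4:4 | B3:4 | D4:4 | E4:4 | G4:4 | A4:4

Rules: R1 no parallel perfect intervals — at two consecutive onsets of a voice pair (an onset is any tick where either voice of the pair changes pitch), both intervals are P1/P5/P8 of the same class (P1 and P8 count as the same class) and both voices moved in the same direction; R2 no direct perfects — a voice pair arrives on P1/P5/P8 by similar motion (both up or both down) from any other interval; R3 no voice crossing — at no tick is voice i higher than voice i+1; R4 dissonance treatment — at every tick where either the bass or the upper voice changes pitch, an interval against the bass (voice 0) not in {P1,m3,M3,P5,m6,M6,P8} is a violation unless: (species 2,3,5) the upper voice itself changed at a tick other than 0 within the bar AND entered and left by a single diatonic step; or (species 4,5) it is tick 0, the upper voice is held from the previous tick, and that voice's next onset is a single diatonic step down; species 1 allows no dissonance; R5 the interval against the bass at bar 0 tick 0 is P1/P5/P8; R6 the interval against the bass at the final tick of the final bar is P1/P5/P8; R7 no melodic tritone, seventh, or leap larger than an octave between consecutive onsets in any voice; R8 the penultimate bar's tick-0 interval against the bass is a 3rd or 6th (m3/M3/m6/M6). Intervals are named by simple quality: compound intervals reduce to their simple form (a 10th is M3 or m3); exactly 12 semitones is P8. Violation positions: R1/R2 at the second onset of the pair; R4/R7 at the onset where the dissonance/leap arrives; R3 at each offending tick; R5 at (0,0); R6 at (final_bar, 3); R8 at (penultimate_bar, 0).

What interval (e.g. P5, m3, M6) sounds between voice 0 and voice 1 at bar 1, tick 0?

voice 0=G3 voice 1=B3 -> M3

M3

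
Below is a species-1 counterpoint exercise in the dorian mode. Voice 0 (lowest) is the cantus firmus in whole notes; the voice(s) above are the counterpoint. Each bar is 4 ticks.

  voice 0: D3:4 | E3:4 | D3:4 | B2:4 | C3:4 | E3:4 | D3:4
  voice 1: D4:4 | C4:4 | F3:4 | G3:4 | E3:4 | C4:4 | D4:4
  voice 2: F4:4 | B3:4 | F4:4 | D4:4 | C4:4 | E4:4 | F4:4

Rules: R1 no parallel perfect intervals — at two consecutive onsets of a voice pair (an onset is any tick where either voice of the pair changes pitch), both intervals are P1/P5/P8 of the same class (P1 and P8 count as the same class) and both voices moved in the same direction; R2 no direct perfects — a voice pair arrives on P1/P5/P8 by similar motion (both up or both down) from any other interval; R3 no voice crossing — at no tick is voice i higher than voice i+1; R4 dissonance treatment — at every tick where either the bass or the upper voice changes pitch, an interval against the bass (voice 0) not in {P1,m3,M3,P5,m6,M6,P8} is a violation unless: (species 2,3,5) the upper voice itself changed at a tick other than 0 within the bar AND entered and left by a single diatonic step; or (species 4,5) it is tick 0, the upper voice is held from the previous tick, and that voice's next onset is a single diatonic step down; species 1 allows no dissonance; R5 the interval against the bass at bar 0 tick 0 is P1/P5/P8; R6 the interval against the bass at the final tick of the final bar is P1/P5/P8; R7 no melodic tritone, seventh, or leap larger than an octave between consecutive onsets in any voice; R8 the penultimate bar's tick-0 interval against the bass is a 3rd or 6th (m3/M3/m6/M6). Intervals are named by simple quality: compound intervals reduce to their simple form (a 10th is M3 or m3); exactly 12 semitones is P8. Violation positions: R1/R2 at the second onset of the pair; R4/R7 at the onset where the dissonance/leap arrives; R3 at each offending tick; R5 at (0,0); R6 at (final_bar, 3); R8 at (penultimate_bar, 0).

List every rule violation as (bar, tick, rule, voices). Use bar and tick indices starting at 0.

bar 0: v0=D3 v1=D4 v2=F4 downbeat m3
bar 1: v0=E3 v1=C4 v2=B3 downbeat P5
bar 2: v0=D3 v1=F3 v2=F4 downbeat m3
bar 3: v0=B2 v1=G3 v2=D4 downbeat m3
bar 4: v0=C3 v1=E3 v2=C4 downbeat P8
bar 5: v0=E3 v1=C4 v2=E4 downbeat P8
bar 6: v0=D3 v1=D4 v2=F4 downbeat m3
  -> R5 @ bar 0 tick 0 v(0, 2): opens on m3
  -> R3 @ bar 1 tick 0 v(1, 2): C4 above B3
  -> R7 @ bar 1 tick 0 v(2,): F4->B3 leap 6st
  -> R3 @ bar 1 tick 1 v(1, 2): C4 above B3
  -> R3 @ bar 1 tick 2 v(1, 2): C4 above B3
  -> R3 @ bar 1 tick 3 v(1, 2): C4 above B3
  -> R7 @ bar 2 tick 0 v(2,): B3->F4 leap 6st
  -> R1 @ bar 5 tick 0 v(0, 2): C3/C4 P8 -> E3/E4 P8 similar
  -> R8 @ bar 5 tick 0 v(0, 2): penult P8 not 3rd/6th
  -> R6 @ bar 6 tick 3 v(0, 2): closes on m3

(0, 0, R5, (0, 2))
(1, 0, R3, (1, 2))
(1, 0, R7, (2,))
(1, 1, R3, (1, 2))
(1, 2, R3, (1, 2))
(1, 3, R3, (1, 2))
(2, 0, R7, (2,))
(5, 0, R1, (0, 2))
(5, 0, R8, (0, 2))
(6, 3, R6, (0, 2))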